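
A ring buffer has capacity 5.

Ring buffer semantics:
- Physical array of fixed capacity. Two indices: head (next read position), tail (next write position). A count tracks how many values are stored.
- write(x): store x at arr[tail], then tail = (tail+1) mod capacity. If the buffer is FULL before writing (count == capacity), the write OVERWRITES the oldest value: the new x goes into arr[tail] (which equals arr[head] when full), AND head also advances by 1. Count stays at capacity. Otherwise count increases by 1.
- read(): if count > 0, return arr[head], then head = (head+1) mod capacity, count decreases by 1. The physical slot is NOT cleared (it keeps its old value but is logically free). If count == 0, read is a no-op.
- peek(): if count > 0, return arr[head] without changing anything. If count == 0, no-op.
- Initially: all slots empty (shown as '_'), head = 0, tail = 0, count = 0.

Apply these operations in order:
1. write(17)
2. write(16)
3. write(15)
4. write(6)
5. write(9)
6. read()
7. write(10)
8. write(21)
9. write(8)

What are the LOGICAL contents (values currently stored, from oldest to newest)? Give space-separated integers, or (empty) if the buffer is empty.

After op 1 (write(17)): arr=[17 _ _ _ _] head=0 tail=1 count=1
After op 2 (write(16)): arr=[17 16 _ _ _] head=0 tail=2 count=2
After op 3 (write(15)): arr=[17 16 15 _ _] head=0 tail=3 count=3
After op 4 (write(6)): arr=[17 16 15 6 _] head=0 tail=4 count=4
After op 5 (write(9)): arr=[17 16 15 6 9] head=0 tail=0 count=5
After op 6 (read()): arr=[17 16 15 6 9] head=1 tail=0 count=4
After op 7 (write(10)): arr=[10 16 15 6 9] head=1 tail=1 count=5
After op 8 (write(21)): arr=[10 21 15 6 9] head=2 tail=2 count=5
After op 9 (write(8)): arr=[10 21 8 6 9] head=3 tail=3 count=5

Answer: 6 9 10 21 8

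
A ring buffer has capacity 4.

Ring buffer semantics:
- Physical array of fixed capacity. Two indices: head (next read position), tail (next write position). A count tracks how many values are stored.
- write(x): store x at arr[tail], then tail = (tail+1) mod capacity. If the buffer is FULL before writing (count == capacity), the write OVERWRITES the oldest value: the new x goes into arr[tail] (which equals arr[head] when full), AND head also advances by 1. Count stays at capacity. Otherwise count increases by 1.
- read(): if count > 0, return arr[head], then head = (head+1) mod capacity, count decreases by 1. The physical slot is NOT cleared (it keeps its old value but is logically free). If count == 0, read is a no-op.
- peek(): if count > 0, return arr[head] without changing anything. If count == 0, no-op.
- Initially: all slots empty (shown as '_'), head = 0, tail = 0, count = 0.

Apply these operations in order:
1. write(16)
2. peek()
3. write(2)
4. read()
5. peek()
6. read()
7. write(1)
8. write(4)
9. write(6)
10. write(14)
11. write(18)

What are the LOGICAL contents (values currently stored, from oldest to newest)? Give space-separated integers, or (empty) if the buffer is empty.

After op 1 (write(16)): arr=[16 _ _ _] head=0 tail=1 count=1
After op 2 (peek()): arr=[16 _ _ _] head=0 tail=1 count=1
After op 3 (write(2)): arr=[16 2 _ _] head=0 tail=2 count=2
After op 4 (read()): arr=[16 2 _ _] head=1 tail=2 count=1
After op 5 (peek()): arr=[16 2 _ _] head=1 tail=2 count=1
After op 6 (read()): arr=[16 2 _ _] head=2 tail=2 count=0
After op 7 (write(1)): arr=[16 2 1 _] head=2 tail=3 count=1
After op 8 (write(4)): arr=[16 2 1 4] head=2 tail=0 count=2
After op 9 (write(6)): arr=[6 2 1 4] head=2 tail=1 count=3
After op 10 (write(14)): arr=[6 14 1 4] head=2 tail=2 count=4
After op 11 (write(18)): arr=[6 14 18 4] head=3 tail=3 count=4

Answer: 4 6 14 18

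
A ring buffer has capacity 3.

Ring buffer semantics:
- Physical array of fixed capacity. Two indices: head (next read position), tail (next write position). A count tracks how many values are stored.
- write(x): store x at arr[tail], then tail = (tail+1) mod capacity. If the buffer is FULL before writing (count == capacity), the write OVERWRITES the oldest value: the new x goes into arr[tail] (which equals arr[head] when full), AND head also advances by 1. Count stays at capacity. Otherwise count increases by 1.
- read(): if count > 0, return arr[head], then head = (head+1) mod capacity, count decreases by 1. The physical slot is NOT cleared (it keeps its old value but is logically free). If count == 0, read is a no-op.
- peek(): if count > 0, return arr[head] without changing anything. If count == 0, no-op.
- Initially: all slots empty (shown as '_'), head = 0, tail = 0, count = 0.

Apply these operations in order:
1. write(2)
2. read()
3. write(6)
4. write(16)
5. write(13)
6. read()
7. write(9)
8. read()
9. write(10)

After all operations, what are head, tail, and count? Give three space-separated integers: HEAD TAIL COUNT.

Answer: 0 0 3

Derivation:
After op 1 (write(2)): arr=[2 _ _] head=0 tail=1 count=1
After op 2 (read()): arr=[2 _ _] head=1 tail=1 count=0
After op 3 (write(6)): arr=[2 6 _] head=1 tail=2 count=1
After op 4 (write(16)): arr=[2 6 16] head=1 tail=0 count=2
After op 5 (write(13)): arr=[13 6 16] head=1 tail=1 count=3
After op 6 (read()): arr=[13 6 16] head=2 tail=1 count=2
After op 7 (write(9)): arr=[13 9 16] head=2 tail=2 count=3
After op 8 (read()): arr=[13 9 16] head=0 tail=2 count=2
After op 9 (write(10)): arr=[13 9 10] head=0 tail=0 count=3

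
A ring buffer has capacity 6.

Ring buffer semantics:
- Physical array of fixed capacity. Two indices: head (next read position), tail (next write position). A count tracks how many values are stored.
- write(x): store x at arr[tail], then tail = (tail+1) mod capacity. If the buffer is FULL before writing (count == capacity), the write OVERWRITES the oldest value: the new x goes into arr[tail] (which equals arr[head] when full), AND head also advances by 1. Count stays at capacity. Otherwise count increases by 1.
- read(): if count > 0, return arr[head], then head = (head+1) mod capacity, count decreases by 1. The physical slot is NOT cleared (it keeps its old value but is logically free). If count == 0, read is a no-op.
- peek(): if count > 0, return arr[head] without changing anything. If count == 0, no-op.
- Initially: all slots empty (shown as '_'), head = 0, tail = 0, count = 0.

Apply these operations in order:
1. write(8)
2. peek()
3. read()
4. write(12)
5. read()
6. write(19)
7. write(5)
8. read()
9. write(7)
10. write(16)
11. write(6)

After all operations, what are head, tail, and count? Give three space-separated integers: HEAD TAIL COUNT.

Answer: 3 1 4

Derivation:
After op 1 (write(8)): arr=[8 _ _ _ _ _] head=0 tail=1 count=1
After op 2 (peek()): arr=[8 _ _ _ _ _] head=0 tail=1 count=1
After op 3 (read()): arr=[8 _ _ _ _ _] head=1 tail=1 count=0
After op 4 (write(12)): arr=[8 12 _ _ _ _] head=1 tail=2 count=1
After op 5 (read()): arr=[8 12 _ _ _ _] head=2 tail=2 count=0
After op 6 (write(19)): arr=[8 12 19 _ _ _] head=2 tail=3 count=1
After op 7 (write(5)): arr=[8 12 19 5 _ _] head=2 tail=4 count=2
After op 8 (read()): arr=[8 12 19 5 _ _] head=3 tail=4 count=1
After op 9 (write(7)): arr=[8 12 19 5 7 _] head=3 tail=5 count=2
After op 10 (write(16)): arr=[8 12 19 5 7 16] head=3 tail=0 count=3
After op 11 (write(6)): arr=[6 12 19 5 7 16] head=3 tail=1 count=4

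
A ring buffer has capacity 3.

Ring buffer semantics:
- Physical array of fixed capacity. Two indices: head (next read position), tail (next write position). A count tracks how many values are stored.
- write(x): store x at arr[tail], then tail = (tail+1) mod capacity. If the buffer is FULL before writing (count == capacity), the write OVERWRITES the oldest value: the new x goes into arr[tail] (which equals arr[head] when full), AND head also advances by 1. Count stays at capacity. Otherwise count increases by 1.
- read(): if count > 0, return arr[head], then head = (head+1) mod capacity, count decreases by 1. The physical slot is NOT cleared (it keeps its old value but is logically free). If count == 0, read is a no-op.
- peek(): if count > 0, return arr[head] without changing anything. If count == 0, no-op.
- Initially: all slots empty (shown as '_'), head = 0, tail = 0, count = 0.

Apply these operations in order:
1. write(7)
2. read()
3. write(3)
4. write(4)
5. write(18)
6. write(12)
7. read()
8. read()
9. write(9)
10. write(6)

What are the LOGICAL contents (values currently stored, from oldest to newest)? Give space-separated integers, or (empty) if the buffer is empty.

After op 1 (write(7)): arr=[7 _ _] head=0 tail=1 count=1
After op 2 (read()): arr=[7 _ _] head=1 tail=1 count=0
After op 3 (write(3)): arr=[7 3 _] head=1 tail=2 count=1
After op 4 (write(4)): arr=[7 3 4] head=1 tail=0 count=2
After op 5 (write(18)): arr=[18 3 4] head=1 tail=1 count=3
After op 6 (write(12)): arr=[18 12 4] head=2 tail=2 count=3
After op 7 (read()): arr=[18 12 4] head=0 tail=2 count=2
After op 8 (read()): arr=[18 12 4] head=1 tail=2 count=1
After op 9 (write(9)): arr=[18 12 9] head=1 tail=0 count=2
After op 10 (write(6)): arr=[6 12 9] head=1 tail=1 count=3

Answer: 12 9 6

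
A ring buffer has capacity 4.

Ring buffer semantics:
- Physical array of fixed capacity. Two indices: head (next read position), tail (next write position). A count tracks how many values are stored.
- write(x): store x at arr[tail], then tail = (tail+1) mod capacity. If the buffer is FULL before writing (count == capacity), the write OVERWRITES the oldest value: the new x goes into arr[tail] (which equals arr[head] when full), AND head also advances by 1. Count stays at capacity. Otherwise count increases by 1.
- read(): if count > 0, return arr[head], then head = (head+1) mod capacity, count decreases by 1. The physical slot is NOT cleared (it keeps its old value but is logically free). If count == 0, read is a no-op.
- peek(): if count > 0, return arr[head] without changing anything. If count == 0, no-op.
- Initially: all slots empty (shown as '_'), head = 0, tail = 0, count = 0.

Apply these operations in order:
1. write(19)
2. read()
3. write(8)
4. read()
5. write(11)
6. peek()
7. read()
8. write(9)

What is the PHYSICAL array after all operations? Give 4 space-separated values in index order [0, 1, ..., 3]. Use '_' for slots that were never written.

Answer: 19 8 11 9

Derivation:
After op 1 (write(19)): arr=[19 _ _ _] head=0 tail=1 count=1
After op 2 (read()): arr=[19 _ _ _] head=1 tail=1 count=0
After op 3 (write(8)): arr=[19 8 _ _] head=1 tail=2 count=1
After op 4 (read()): arr=[19 8 _ _] head=2 tail=2 count=0
After op 5 (write(11)): arr=[19 8 11 _] head=2 tail=3 count=1
After op 6 (peek()): arr=[19 8 11 _] head=2 tail=3 count=1
After op 7 (read()): arr=[19 8 11 _] head=3 tail=3 count=0
After op 8 (write(9)): arr=[19 8 11 9] head=3 tail=0 count=1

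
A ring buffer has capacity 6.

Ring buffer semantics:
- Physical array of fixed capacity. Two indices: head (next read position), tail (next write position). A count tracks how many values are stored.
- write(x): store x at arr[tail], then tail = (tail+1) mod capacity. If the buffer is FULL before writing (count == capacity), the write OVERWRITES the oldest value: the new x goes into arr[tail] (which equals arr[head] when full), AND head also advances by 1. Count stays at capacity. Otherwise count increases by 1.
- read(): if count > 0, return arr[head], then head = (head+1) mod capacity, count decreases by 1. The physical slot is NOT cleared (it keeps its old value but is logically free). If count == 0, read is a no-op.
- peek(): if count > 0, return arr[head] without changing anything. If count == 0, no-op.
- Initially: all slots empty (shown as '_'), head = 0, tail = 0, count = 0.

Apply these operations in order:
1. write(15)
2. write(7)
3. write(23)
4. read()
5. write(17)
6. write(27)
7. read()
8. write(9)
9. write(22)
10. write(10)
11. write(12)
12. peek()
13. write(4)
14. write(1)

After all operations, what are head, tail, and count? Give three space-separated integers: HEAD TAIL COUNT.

After op 1 (write(15)): arr=[15 _ _ _ _ _] head=0 tail=1 count=1
After op 2 (write(7)): arr=[15 7 _ _ _ _] head=0 tail=2 count=2
After op 3 (write(23)): arr=[15 7 23 _ _ _] head=0 tail=3 count=3
After op 4 (read()): arr=[15 7 23 _ _ _] head=1 tail=3 count=2
After op 5 (write(17)): arr=[15 7 23 17 _ _] head=1 tail=4 count=3
After op 6 (write(27)): arr=[15 7 23 17 27 _] head=1 tail=5 count=4
After op 7 (read()): arr=[15 7 23 17 27 _] head=2 tail=5 count=3
After op 8 (write(9)): arr=[15 7 23 17 27 9] head=2 tail=0 count=4
After op 9 (write(22)): arr=[22 7 23 17 27 9] head=2 tail=1 count=5
After op 10 (write(10)): arr=[22 10 23 17 27 9] head=2 tail=2 count=6
After op 11 (write(12)): arr=[22 10 12 17 27 9] head=3 tail=3 count=6
After op 12 (peek()): arr=[22 10 12 17 27 9] head=3 tail=3 count=6
After op 13 (write(4)): arr=[22 10 12 4 27 9] head=4 tail=4 count=6
After op 14 (write(1)): arr=[22 10 12 4 1 9] head=5 tail=5 count=6

Answer: 5 5 6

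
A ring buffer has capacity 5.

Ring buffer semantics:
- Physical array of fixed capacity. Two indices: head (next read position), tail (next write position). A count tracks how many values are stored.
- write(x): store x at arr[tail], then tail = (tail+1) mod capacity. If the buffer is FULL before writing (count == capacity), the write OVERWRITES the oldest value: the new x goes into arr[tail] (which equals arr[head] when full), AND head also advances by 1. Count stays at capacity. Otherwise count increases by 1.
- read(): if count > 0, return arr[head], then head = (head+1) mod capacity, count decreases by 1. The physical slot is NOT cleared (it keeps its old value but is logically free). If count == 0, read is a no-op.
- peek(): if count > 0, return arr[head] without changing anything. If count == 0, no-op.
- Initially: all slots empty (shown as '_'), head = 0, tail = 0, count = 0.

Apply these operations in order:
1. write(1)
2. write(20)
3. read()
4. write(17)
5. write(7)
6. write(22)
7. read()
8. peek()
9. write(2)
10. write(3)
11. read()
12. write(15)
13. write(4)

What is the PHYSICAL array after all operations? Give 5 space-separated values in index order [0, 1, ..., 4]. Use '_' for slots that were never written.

After op 1 (write(1)): arr=[1 _ _ _ _] head=0 tail=1 count=1
After op 2 (write(20)): arr=[1 20 _ _ _] head=0 tail=2 count=2
After op 3 (read()): arr=[1 20 _ _ _] head=1 tail=2 count=1
After op 4 (write(17)): arr=[1 20 17 _ _] head=1 tail=3 count=2
After op 5 (write(7)): arr=[1 20 17 7 _] head=1 tail=4 count=3
After op 6 (write(22)): arr=[1 20 17 7 22] head=1 tail=0 count=4
After op 7 (read()): arr=[1 20 17 7 22] head=2 tail=0 count=3
After op 8 (peek()): arr=[1 20 17 7 22] head=2 tail=0 count=3
After op 9 (write(2)): arr=[2 20 17 7 22] head=2 tail=1 count=4
After op 10 (write(3)): arr=[2 3 17 7 22] head=2 tail=2 count=5
After op 11 (read()): arr=[2 3 17 7 22] head=3 tail=2 count=4
After op 12 (write(15)): arr=[2 3 15 7 22] head=3 tail=3 count=5
After op 13 (write(4)): arr=[2 3 15 4 22] head=4 tail=4 count=5

Answer: 2 3 15 4 22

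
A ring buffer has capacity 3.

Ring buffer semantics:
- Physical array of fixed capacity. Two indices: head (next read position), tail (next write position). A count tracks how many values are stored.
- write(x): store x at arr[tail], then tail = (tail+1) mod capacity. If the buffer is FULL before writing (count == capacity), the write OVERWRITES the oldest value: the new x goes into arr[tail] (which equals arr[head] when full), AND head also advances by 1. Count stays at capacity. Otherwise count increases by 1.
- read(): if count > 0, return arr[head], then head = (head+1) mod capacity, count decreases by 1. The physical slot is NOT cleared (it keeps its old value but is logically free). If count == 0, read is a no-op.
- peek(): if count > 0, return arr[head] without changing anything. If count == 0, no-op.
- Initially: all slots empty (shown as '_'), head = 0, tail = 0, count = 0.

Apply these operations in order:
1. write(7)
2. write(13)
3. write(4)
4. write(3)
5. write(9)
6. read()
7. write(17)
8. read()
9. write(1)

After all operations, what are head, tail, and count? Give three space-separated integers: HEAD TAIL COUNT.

After op 1 (write(7)): arr=[7 _ _] head=0 tail=1 count=1
After op 2 (write(13)): arr=[7 13 _] head=0 tail=2 count=2
After op 3 (write(4)): arr=[7 13 4] head=0 tail=0 count=3
After op 4 (write(3)): arr=[3 13 4] head=1 tail=1 count=3
After op 5 (write(9)): arr=[3 9 4] head=2 tail=2 count=3
After op 6 (read()): arr=[3 9 4] head=0 tail=2 count=2
After op 7 (write(17)): arr=[3 9 17] head=0 tail=0 count=3
After op 8 (read()): arr=[3 9 17] head=1 tail=0 count=2
After op 9 (write(1)): arr=[1 9 17] head=1 tail=1 count=3

Answer: 1 1 3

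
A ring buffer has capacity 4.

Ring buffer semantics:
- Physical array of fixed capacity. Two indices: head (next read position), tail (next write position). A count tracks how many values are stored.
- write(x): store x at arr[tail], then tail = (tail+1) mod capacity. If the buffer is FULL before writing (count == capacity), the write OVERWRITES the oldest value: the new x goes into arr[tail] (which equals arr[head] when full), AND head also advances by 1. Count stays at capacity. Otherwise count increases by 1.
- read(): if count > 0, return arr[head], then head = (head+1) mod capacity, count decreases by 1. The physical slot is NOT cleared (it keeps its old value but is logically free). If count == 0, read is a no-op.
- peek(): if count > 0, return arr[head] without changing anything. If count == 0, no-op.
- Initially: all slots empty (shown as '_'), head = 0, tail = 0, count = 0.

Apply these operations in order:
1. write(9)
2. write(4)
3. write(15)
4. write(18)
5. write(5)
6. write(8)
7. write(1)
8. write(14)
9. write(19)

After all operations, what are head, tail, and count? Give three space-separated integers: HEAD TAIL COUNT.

After op 1 (write(9)): arr=[9 _ _ _] head=0 tail=1 count=1
After op 2 (write(4)): arr=[9 4 _ _] head=0 tail=2 count=2
After op 3 (write(15)): arr=[9 4 15 _] head=0 tail=3 count=3
After op 4 (write(18)): arr=[9 4 15 18] head=0 tail=0 count=4
After op 5 (write(5)): arr=[5 4 15 18] head=1 tail=1 count=4
After op 6 (write(8)): arr=[5 8 15 18] head=2 tail=2 count=4
After op 7 (write(1)): arr=[5 8 1 18] head=3 tail=3 count=4
After op 8 (write(14)): arr=[5 8 1 14] head=0 tail=0 count=4
After op 9 (write(19)): arr=[19 8 1 14] head=1 tail=1 count=4

Answer: 1 1 4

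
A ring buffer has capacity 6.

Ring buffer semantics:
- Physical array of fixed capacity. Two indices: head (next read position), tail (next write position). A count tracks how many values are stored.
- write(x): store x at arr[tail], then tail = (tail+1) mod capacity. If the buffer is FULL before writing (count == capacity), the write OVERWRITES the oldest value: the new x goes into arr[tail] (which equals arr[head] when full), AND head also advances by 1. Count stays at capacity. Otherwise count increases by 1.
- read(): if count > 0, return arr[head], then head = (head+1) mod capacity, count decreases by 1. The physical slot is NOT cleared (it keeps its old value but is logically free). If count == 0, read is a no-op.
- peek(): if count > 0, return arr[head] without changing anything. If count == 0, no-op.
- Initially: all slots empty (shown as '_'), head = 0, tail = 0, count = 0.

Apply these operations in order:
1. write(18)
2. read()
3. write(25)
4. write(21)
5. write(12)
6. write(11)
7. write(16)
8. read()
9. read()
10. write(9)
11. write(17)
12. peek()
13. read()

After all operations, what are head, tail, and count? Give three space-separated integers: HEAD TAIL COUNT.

After op 1 (write(18)): arr=[18 _ _ _ _ _] head=0 tail=1 count=1
After op 2 (read()): arr=[18 _ _ _ _ _] head=1 tail=1 count=0
After op 3 (write(25)): arr=[18 25 _ _ _ _] head=1 tail=2 count=1
After op 4 (write(21)): arr=[18 25 21 _ _ _] head=1 tail=3 count=2
After op 5 (write(12)): arr=[18 25 21 12 _ _] head=1 tail=4 count=3
After op 6 (write(11)): arr=[18 25 21 12 11 _] head=1 tail=5 count=4
After op 7 (write(16)): arr=[18 25 21 12 11 16] head=1 tail=0 count=5
After op 8 (read()): arr=[18 25 21 12 11 16] head=2 tail=0 count=4
After op 9 (read()): arr=[18 25 21 12 11 16] head=3 tail=0 count=3
After op 10 (write(9)): arr=[9 25 21 12 11 16] head=3 tail=1 count=4
After op 11 (write(17)): arr=[9 17 21 12 11 16] head=3 tail=2 count=5
After op 12 (peek()): arr=[9 17 21 12 11 16] head=3 tail=2 count=5
After op 13 (read()): arr=[9 17 21 12 11 16] head=4 tail=2 count=4

Answer: 4 2 4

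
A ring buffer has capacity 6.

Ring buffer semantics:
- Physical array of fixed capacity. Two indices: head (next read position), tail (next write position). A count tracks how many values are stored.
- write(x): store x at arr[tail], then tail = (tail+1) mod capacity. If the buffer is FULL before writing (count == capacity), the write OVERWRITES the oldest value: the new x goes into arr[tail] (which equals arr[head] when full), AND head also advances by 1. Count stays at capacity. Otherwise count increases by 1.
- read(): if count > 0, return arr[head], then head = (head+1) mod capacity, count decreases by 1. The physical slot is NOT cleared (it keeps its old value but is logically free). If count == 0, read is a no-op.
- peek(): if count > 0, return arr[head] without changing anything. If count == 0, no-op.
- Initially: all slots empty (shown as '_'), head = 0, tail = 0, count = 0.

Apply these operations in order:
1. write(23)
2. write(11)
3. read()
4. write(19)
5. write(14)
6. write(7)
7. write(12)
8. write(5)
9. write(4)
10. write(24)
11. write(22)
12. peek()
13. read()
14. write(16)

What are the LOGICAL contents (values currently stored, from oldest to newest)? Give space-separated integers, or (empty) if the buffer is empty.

Answer: 12 5 4 24 22 16

Derivation:
After op 1 (write(23)): arr=[23 _ _ _ _ _] head=0 tail=1 count=1
After op 2 (write(11)): arr=[23 11 _ _ _ _] head=0 tail=2 count=2
After op 3 (read()): arr=[23 11 _ _ _ _] head=1 tail=2 count=1
After op 4 (write(19)): arr=[23 11 19 _ _ _] head=1 tail=3 count=2
After op 5 (write(14)): arr=[23 11 19 14 _ _] head=1 tail=4 count=3
After op 6 (write(7)): arr=[23 11 19 14 7 _] head=1 tail=5 count=4
After op 7 (write(12)): arr=[23 11 19 14 7 12] head=1 tail=0 count=5
After op 8 (write(5)): arr=[5 11 19 14 7 12] head=1 tail=1 count=6
After op 9 (write(4)): arr=[5 4 19 14 7 12] head=2 tail=2 count=6
After op 10 (write(24)): arr=[5 4 24 14 7 12] head=3 tail=3 count=6
After op 11 (write(22)): arr=[5 4 24 22 7 12] head=4 tail=4 count=6
After op 12 (peek()): arr=[5 4 24 22 7 12] head=4 tail=4 count=6
After op 13 (read()): arr=[5 4 24 22 7 12] head=5 tail=4 count=5
After op 14 (write(16)): arr=[5 4 24 22 16 12] head=5 tail=5 count=6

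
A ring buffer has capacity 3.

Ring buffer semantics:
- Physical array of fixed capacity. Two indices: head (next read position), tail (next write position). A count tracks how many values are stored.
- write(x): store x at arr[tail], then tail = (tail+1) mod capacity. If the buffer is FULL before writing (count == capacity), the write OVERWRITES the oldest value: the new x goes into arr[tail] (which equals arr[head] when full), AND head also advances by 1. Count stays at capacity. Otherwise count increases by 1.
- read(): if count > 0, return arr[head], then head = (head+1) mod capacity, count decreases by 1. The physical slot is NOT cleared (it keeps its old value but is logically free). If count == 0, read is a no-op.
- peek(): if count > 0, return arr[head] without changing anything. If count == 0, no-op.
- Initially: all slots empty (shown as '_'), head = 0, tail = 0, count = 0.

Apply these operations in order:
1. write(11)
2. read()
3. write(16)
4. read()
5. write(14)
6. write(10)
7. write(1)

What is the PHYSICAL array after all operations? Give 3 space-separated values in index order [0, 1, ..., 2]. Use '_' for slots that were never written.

Answer: 10 1 14

Derivation:
After op 1 (write(11)): arr=[11 _ _] head=0 tail=1 count=1
After op 2 (read()): arr=[11 _ _] head=1 tail=1 count=0
After op 3 (write(16)): arr=[11 16 _] head=1 tail=2 count=1
After op 4 (read()): arr=[11 16 _] head=2 tail=2 count=0
After op 5 (write(14)): arr=[11 16 14] head=2 tail=0 count=1
After op 6 (write(10)): arr=[10 16 14] head=2 tail=1 count=2
After op 7 (write(1)): arr=[10 1 14] head=2 tail=2 count=3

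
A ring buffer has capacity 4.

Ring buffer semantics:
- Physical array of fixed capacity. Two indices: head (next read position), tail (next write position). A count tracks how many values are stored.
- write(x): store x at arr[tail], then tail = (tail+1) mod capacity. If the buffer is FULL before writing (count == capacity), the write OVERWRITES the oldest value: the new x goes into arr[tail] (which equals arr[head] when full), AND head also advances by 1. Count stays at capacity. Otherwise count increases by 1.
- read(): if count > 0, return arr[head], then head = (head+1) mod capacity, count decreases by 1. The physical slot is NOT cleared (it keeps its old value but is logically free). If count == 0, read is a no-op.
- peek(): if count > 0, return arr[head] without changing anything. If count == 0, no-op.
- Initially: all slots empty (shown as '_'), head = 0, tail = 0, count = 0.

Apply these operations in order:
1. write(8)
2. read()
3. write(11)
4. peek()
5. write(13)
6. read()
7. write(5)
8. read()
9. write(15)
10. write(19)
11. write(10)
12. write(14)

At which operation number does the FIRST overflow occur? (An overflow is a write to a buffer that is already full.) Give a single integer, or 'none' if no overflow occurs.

After op 1 (write(8)): arr=[8 _ _ _] head=0 tail=1 count=1
After op 2 (read()): arr=[8 _ _ _] head=1 tail=1 count=0
After op 3 (write(11)): arr=[8 11 _ _] head=1 tail=2 count=1
After op 4 (peek()): arr=[8 11 _ _] head=1 tail=2 count=1
After op 5 (write(13)): arr=[8 11 13 _] head=1 tail=3 count=2
After op 6 (read()): arr=[8 11 13 _] head=2 tail=3 count=1
After op 7 (write(5)): arr=[8 11 13 5] head=2 tail=0 count=2
After op 8 (read()): arr=[8 11 13 5] head=3 tail=0 count=1
After op 9 (write(15)): arr=[15 11 13 5] head=3 tail=1 count=2
After op 10 (write(19)): arr=[15 19 13 5] head=3 tail=2 count=3
After op 11 (write(10)): arr=[15 19 10 5] head=3 tail=3 count=4
After op 12 (write(14)): arr=[15 19 10 14] head=0 tail=0 count=4

Answer: 12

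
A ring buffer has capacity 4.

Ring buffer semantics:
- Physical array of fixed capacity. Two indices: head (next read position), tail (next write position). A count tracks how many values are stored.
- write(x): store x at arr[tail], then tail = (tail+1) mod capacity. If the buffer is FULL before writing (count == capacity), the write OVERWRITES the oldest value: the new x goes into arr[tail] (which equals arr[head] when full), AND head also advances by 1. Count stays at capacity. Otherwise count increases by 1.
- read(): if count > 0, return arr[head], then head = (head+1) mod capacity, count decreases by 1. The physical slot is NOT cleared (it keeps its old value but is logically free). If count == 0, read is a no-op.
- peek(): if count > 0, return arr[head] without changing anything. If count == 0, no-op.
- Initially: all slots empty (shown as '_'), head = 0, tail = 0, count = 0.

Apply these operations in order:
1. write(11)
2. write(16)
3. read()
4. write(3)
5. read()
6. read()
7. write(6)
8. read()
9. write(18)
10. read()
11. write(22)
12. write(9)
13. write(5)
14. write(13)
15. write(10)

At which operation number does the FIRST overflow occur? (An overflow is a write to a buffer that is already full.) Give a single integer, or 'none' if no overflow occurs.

Answer: 15

Derivation:
After op 1 (write(11)): arr=[11 _ _ _] head=0 tail=1 count=1
After op 2 (write(16)): arr=[11 16 _ _] head=0 tail=2 count=2
After op 3 (read()): arr=[11 16 _ _] head=1 tail=2 count=1
After op 4 (write(3)): arr=[11 16 3 _] head=1 tail=3 count=2
After op 5 (read()): arr=[11 16 3 _] head=2 tail=3 count=1
After op 6 (read()): arr=[11 16 3 _] head=3 tail=3 count=0
After op 7 (write(6)): arr=[11 16 3 6] head=3 tail=0 count=1
After op 8 (read()): arr=[11 16 3 6] head=0 tail=0 count=0
After op 9 (write(18)): arr=[18 16 3 6] head=0 tail=1 count=1
After op 10 (read()): arr=[18 16 3 6] head=1 tail=1 count=0
After op 11 (write(22)): arr=[18 22 3 6] head=1 tail=2 count=1
After op 12 (write(9)): arr=[18 22 9 6] head=1 tail=3 count=2
After op 13 (write(5)): arr=[18 22 9 5] head=1 tail=0 count=3
After op 14 (write(13)): arr=[13 22 9 5] head=1 tail=1 count=4
After op 15 (write(10)): arr=[13 10 9 5] head=2 tail=2 count=4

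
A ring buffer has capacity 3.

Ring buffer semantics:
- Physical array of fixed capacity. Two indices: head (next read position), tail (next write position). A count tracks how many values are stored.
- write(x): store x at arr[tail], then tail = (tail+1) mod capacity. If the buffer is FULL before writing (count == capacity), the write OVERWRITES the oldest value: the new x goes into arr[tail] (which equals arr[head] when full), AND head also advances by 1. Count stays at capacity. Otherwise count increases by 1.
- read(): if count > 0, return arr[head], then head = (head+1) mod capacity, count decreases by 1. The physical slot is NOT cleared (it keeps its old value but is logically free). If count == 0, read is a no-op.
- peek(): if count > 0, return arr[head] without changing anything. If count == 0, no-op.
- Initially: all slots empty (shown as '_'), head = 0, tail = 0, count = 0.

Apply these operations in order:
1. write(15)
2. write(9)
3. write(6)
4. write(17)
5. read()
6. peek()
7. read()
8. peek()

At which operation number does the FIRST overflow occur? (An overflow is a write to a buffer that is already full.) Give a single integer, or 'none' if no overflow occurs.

Answer: 4

Derivation:
After op 1 (write(15)): arr=[15 _ _] head=0 tail=1 count=1
After op 2 (write(9)): arr=[15 9 _] head=0 tail=2 count=2
After op 3 (write(6)): arr=[15 9 6] head=0 tail=0 count=3
After op 4 (write(17)): arr=[17 9 6] head=1 tail=1 count=3
After op 5 (read()): arr=[17 9 6] head=2 tail=1 count=2
After op 6 (peek()): arr=[17 9 6] head=2 tail=1 count=2
After op 7 (read()): arr=[17 9 6] head=0 tail=1 count=1
After op 8 (peek()): arr=[17 9 6] head=0 tail=1 count=1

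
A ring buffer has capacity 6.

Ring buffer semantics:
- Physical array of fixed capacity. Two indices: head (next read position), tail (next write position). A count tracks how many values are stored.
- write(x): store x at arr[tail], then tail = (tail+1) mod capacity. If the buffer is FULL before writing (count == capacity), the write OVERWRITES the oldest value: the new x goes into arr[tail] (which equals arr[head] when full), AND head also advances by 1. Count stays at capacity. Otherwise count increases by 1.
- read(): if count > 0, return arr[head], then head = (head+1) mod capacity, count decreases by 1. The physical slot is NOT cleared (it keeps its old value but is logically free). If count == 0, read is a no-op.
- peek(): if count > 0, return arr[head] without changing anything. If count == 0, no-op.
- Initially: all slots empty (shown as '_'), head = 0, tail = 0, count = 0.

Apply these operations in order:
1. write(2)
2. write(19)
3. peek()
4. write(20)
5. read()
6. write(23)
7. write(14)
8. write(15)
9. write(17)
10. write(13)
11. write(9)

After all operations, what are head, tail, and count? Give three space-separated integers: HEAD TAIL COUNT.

After op 1 (write(2)): arr=[2 _ _ _ _ _] head=0 tail=1 count=1
After op 2 (write(19)): arr=[2 19 _ _ _ _] head=0 tail=2 count=2
After op 3 (peek()): arr=[2 19 _ _ _ _] head=0 tail=2 count=2
After op 4 (write(20)): arr=[2 19 20 _ _ _] head=0 tail=3 count=3
After op 5 (read()): arr=[2 19 20 _ _ _] head=1 tail=3 count=2
After op 6 (write(23)): arr=[2 19 20 23 _ _] head=1 tail=4 count=3
After op 7 (write(14)): arr=[2 19 20 23 14 _] head=1 tail=5 count=4
After op 8 (write(15)): arr=[2 19 20 23 14 15] head=1 tail=0 count=5
After op 9 (write(17)): arr=[17 19 20 23 14 15] head=1 tail=1 count=6
After op 10 (write(13)): arr=[17 13 20 23 14 15] head=2 tail=2 count=6
After op 11 (write(9)): arr=[17 13 9 23 14 15] head=3 tail=3 count=6

Answer: 3 3 6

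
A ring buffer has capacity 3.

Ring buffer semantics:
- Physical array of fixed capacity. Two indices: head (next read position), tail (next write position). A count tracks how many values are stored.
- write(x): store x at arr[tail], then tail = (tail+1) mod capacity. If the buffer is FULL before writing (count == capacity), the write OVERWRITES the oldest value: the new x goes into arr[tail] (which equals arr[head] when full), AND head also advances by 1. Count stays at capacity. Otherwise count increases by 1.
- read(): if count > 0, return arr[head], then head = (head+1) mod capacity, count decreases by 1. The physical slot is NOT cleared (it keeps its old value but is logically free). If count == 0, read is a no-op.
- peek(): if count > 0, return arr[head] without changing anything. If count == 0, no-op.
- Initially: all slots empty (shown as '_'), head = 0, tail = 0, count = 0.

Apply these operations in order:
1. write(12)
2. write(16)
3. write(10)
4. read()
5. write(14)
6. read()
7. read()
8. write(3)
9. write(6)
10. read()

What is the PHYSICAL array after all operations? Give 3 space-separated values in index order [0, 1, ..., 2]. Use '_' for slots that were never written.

Answer: 14 3 6

Derivation:
After op 1 (write(12)): arr=[12 _ _] head=0 tail=1 count=1
After op 2 (write(16)): arr=[12 16 _] head=0 tail=2 count=2
After op 3 (write(10)): arr=[12 16 10] head=0 tail=0 count=3
After op 4 (read()): arr=[12 16 10] head=1 tail=0 count=2
After op 5 (write(14)): arr=[14 16 10] head=1 tail=1 count=3
After op 6 (read()): arr=[14 16 10] head=2 tail=1 count=2
After op 7 (read()): arr=[14 16 10] head=0 tail=1 count=1
After op 8 (write(3)): arr=[14 3 10] head=0 tail=2 count=2
After op 9 (write(6)): arr=[14 3 6] head=0 tail=0 count=3
After op 10 (read()): arr=[14 3 6] head=1 tail=0 count=2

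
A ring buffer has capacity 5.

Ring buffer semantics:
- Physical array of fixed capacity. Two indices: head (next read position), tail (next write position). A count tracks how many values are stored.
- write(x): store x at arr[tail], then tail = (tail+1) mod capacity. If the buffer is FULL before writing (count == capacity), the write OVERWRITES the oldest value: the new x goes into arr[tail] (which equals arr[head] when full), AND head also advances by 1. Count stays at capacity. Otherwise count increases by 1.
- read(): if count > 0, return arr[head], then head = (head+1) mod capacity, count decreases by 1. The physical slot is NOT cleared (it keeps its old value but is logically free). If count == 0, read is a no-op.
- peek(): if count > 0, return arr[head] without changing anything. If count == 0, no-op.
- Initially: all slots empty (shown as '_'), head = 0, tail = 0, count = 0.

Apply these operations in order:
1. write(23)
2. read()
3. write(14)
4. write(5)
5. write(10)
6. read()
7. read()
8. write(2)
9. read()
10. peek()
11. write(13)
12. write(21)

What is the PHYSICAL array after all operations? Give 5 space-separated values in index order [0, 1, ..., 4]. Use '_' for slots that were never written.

After op 1 (write(23)): arr=[23 _ _ _ _] head=0 tail=1 count=1
After op 2 (read()): arr=[23 _ _ _ _] head=1 tail=1 count=0
After op 3 (write(14)): arr=[23 14 _ _ _] head=1 tail=2 count=1
After op 4 (write(5)): arr=[23 14 5 _ _] head=1 tail=3 count=2
After op 5 (write(10)): arr=[23 14 5 10 _] head=1 tail=4 count=3
After op 6 (read()): arr=[23 14 5 10 _] head=2 tail=4 count=2
After op 7 (read()): arr=[23 14 5 10 _] head=3 tail=4 count=1
After op 8 (write(2)): arr=[23 14 5 10 2] head=3 tail=0 count=2
After op 9 (read()): arr=[23 14 5 10 2] head=4 tail=0 count=1
After op 10 (peek()): arr=[23 14 5 10 2] head=4 tail=0 count=1
After op 11 (write(13)): arr=[13 14 5 10 2] head=4 tail=1 count=2
After op 12 (write(21)): arr=[13 21 5 10 2] head=4 tail=2 count=3

Answer: 13 21 5 10 2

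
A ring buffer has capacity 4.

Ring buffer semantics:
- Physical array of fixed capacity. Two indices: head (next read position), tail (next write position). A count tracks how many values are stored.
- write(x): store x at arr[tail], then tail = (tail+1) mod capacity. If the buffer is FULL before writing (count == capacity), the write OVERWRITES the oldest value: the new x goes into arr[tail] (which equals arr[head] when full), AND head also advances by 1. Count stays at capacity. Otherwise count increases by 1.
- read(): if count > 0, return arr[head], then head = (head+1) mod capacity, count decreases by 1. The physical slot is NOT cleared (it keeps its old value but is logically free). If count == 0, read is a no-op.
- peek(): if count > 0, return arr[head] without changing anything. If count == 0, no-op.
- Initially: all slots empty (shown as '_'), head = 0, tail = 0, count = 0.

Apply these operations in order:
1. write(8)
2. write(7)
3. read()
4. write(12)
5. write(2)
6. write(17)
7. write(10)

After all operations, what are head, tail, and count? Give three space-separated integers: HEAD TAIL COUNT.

After op 1 (write(8)): arr=[8 _ _ _] head=0 tail=1 count=1
After op 2 (write(7)): arr=[8 7 _ _] head=0 tail=2 count=2
After op 3 (read()): arr=[8 7 _ _] head=1 tail=2 count=1
After op 4 (write(12)): arr=[8 7 12 _] head=1 tail=3 count=2
After op 5 (write(2)): arr=[8 7 12 2] head=1 tail=0 count=3
After op 6 (write(17)): arr=[17 7 12 2] head=1 tail=1 count=4
After op 7 (write(10)): arr=[17 10 12 2] head=2 tail=2 count=4

Answer: 2 2 4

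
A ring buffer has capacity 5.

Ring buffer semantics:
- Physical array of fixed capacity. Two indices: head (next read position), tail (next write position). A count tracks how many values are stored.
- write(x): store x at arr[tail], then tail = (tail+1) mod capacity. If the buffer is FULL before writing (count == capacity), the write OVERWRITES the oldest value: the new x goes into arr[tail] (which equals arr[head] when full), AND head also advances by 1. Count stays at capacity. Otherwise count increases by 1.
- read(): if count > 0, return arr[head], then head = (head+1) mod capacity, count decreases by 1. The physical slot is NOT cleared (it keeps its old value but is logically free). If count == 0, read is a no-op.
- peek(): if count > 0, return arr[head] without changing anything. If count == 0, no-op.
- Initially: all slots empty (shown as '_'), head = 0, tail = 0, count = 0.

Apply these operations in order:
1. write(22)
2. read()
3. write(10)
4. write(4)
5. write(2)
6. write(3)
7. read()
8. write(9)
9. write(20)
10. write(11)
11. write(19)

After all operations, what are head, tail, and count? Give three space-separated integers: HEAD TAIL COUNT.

After op 1 (write(22)): arr=[22 _ _ _ _] head=0 tail=1 count=1
After op 2 (read()): arr=[22 _ _ _ _] head=1 tail=1 count=0
After op 3 (write(10)): arr=[22 10 _ _ _] head=1 tail=2 count=1
After op 4 (write(4)): arr=[22 10 4 _ _] head=1 tail=3 count=2
After op 5 (write(2)): arr=[22 10 4 2 _] head=1 tail=4 count=3
After op 6 (write(3)): arr=[22 10 4 2 3] head=1 tail=0 count=4
After op 7 (read()): arr=[22 10 4 2 3] head=2 tail=0 count=3
After op 8 (write(9)): arr=[9 10 4 2 3] head=2 tail=1 count=4
After op 9 (write(20)): arr=[9 20 4 2 3] head=2 tail=2 count=5
After op 10 (write(11)): arr=[9 20 11 2 3] head=3 tail=3 count=5
After op 11 (write(19)): arr=[9 20 11 19 3] head=4 tail=4 count=5

Answer: 4 4 5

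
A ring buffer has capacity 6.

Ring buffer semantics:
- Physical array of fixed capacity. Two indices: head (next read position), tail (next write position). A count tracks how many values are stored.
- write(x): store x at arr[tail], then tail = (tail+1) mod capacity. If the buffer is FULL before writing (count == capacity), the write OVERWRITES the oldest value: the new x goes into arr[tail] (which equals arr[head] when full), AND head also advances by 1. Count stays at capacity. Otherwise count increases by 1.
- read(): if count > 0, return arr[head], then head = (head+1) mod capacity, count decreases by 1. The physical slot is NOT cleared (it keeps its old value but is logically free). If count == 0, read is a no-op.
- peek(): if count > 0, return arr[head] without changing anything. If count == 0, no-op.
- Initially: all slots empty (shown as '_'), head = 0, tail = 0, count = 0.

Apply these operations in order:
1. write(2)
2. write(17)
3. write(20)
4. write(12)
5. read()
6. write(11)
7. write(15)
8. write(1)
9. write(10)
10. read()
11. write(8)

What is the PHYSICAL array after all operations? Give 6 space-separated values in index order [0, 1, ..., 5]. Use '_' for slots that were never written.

After op 1 (write(2)): arr=[2 _ _ _ _ _] head=0 tail=1 count=1
After op 2 (write(17)): arr=[2 17 _ _ _ _] head=0 tail=2 count=2
After op 3 (write(20)): arr=[2 17 20 _ _ _] head=0 tail=3 count=3
After op 4 (write(12)): arr=[2 17 20 12 _ _] head=0 tail=4 count=4
After op 5 (read()): arr=[2 17 20 12 _ _] head=1 tail=4 count=3
After op 6 (write(11)): arr=[2 17 20 12 11 _] head=1 tail=5 count=4
After op 7 (write(15)): arr=[2 17 20 12 11 15] head=1 tail=0 count=5
After op 8 (write(1)): arr=[1 17 20 12 11 15] head=1 tail=1 count=6
After op 9 (write(10)): arr=[1 10 20 12 11 15] head=2 tail=2 count=6
After op 10 (read()): arr=[1 10 20 12 11 15] head=3 tail=2 count=5
After op 11 (write(8)): arr=[1 10 8 12 11 15] head=3 tail=3 count=6

Answer: 1 10 8 12 11 15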